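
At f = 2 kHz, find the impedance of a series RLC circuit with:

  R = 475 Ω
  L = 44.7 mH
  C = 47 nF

Step 1 — Angular frequency: ω = 2π·f = 2π·2000 = 1.257e+04 rad/s.
Step 2 — Component impedances:
  R: Z = R = 475 Ω
  L: Z = jωL = j·1.257e+04·0.0447 = 0 + j561.7 Ω
  C: Z = 1/(jωC) = -j/(ω·C) = 0 - j1693 Ω
Step 3 — Series combination: Z_total = R + L + C = 475 - j1131 Ω = 1227∠-67.2° Ω.

Z = 475 - j1131 Ω = 1227∠-67.2° Ω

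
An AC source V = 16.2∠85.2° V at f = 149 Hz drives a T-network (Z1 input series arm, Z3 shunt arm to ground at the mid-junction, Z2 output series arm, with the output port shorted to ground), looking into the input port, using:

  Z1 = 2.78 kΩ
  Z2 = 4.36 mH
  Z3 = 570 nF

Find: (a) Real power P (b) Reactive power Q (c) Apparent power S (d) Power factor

Step 1 — Angular frequency: ω = 2π·f = 2π·149 = 936.2 rad/s.
Step 2 — Component impedances:
  Z1: Z = R = 2780 Ω
  Z2: Z = jωL = j·936.2·0.00436 = 0 + j4.082 Ω
  Z3: Z = 1/(jωC) = -j/(ω·C) = 0 - j1874 Ω
Step 3 — With the output port shorted to ground, the output series arm Z2 runs from the junction to ground; the shunt arm Z3 also runs from the junction to ground. They appear in parallel: Z3 || Z2 = 0 + j4.091 Ω.
Step 4 — Series with input arm Z1: Z_in = Z1 + (Z3 || Z2) = 2780 + j4.091 Ω = 2780∠0.1° Ω.
Step 5 — Source phasor: V = 16.2∠85.2° V = 1.356 + j16.14 V.
Step 6 — Current: I = V / Z = 0.0004962 + j0.005806 A = 0.005827∠85.1° A.
Step 7 — Complex power: S = V·I* = 0.0944 + j0.0001389 VA.
Step 8 — Real power: P = Re(S) = 0.0944 W.
Step 9 — Reactive power: Q = Im(S) = 0.0001389 VAR.
Step 10 — Apparent power: |S| = 0.0944 VA.
Step 11 — Power factor: PF = P/|S| = 1 (lagging).

(a) P = 0.0944 W  (b) Q = 0.0001389 VAR  (c) S = 0.0944 VA  (d) PF = 1 (lagging)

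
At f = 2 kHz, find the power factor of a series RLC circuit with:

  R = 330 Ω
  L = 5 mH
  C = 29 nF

Step 1 — Angular frequency: ω = 2π·f = 2π·2000 = 1.257e+04 rad/s.
Step 2 — Component impedances:
  R: Z = R = 330 Ω
  L: Z = jωL = j·1.257e+04·0.005 = 0 + j62.83 Ω
  C: Z = 1/(jωC) = -j/(ω·C) = 0 - j2744 Ω
Step 3 — Series combination: Z_total = R + L + C = 330 - j2681 Ω = 2701∠-83.0° Ω.
Step 4 — Power factor: PF = cos(φ) = Re(Z)/|Z| = 330/2701 = 0.1222.
Step 5 — Type: Im(Z) = -2681 ⇒ leading (phase φ = -83.0°).

PF = 0.1222 (leading, φ = -83.0°)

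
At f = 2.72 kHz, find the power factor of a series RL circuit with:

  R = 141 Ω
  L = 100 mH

Step 1 — Angular frequency: ω = 2π·f = 2π·2720 = 1.709e+04 rad/s.
Step 2 — Component impedances:
  R: Z = R = 141 Ω
  L: Z = jωL = j·1.709e+04·0.1 = 0 + j1709 Ω
Step 3 — Series combination: Z_total = R + L = 141 + j1709 Ω = 1715∠85.3° Ω.
Step 4 — Power factor: PF = cos(φ) = Re(Z)/|Z| = 141/1715 = 0.08222.
Step 5 — Type: Im(Z) = 1709 ⇒ lagging (phase φ = 85.3°).

PF = 0.08222 (lagging, φ = 85.3°)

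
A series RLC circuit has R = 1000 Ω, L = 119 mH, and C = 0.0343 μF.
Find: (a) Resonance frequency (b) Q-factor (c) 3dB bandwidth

Step 1 — Resonance condition Im(Z)=0 gives ω₀ = 1/√(LC).
Step 2 — ω₀ = 1/√(0.119·3.43e-08) = 1.565e+04 rad/s.
Step 3 — f₀ = ω₀/(2π) = 2491 Hz.
Step 4 — Series Q: Q = ω₀L/R = 1.565e+04·0.119/1000 = 1.863.
Step 5 — 3dB bandwidth: Δω = ω₀/Q = 8403 rad/s; BW = Δω/(2π) = 1337 Hz.

(a) f₀ = 2491 Hz  (b) Q = 1.863  (c) BW = 1337 Hz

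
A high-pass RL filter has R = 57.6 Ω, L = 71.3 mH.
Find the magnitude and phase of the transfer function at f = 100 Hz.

Step 1 — Angular frequency: ω = 2π·100 = 628.3 rad/s.
Step 2 — Transfer function: H(jω) = jωL/(R + jωL).
Step 3 — Numerator jωL = j·44.8; denominator R + jωL = 57.6 + j44.8.
Step 4 — H = 0.3769 + j0.4846.
Step 5 — Magnitude: |H| = 0.6139 (-4.2 dB); phase: φ = 52.1°.

|H| = 0.6139 (-4.2 dB), φ = 52.1°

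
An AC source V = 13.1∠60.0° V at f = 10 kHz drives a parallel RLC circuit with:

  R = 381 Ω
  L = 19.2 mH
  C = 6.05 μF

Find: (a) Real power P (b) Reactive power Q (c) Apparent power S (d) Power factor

Step 1 — Angular frequency: ω = 2π·f = 2π·1e+04 = 6.283e+04 rad/s.
Step 2 — Component impedances:
  R: Z = R = 381 Ω
  L: Z = jωL = j·6.283e+04·0.0192 = 0 + j1206 Ω
  C: Z = 1/(jωC) = -j/(ω·C) = 0 - j2.631 Ω
Step 3 — Parallel combination: 1/Z_total = 1/R + 1/L + 1/C; Z_total = 0.01824 - j2.636 Ω = 2.636∠-89.6° Ω.
Step 4 — Source phasor: V = 13.1∠60.0° V = 6.55 + j11.34 V.
Step 5 — Current: I = V / Z = -4.286 + j2.514 A = 4.969∠149.6° A.
Step 6 — Complex power: S = V·I* = 0.4504 - j65.09 VA.
Step 7 — Real power: P = Re(S) = 0.4504 W.
Step 8 — Reactive power: Q = Im(S) = -65.09 VAR.
Step 9 — Apparent power: |S| = 65.09 VA.
Step 10 — Power factor: PF = P/|S| = 0.00692 (leading).

(a) P = 0.4504 W  (b) Q = -65.09 VAR  (c) S = 65.09 VA  (d) PF = 0.00692 (leading)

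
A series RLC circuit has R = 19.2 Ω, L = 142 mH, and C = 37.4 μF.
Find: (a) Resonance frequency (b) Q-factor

Step 1 — Resonance condition Im(Z)=0 gives ω₀ = 1/√(LC).
Step 2 — ω₀ = 1/√(0.142·3.74e-05) = 433.9 rad/s.
Step 3 — f₀ = ω₀/(2π) = 69.06 Hz.
Step 4 — Series Q: Q = ω₀L/R = 433.9·0.142/19.2 = 3.209.

(a) f₀ = 69.06 Hz  (b) Q = 3.209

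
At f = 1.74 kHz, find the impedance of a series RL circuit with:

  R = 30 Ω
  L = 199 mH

Step 1 — Angular frequency: ω = 2π·f = 2π·1740 = 1.093e+04 rad/s.
Step 2 — Component impedances:
  R: Z = R = 30 Ω
  L: Z = jωL = j·1.093e+04·0.199 = 0 + j2176 Ω
Step 3 — Series combination: Z_total = R + L = 30 + j2176 Ω = 2176∠89.2° Ω.

Z = 30 + j2176 Ω = 2176∠89.2° Ω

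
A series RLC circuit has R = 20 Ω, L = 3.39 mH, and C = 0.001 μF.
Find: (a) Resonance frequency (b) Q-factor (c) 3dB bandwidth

Step 1 — Resonance: ω₀ = 1/√(LC) = 1/√(0.00339·1e-09) = 5.431e+05 rad/s.
Step 2 — f₀ = ω₀/(2π) = 8.644e+04 Hz.
Step 3 — Series Q: Q = ω₀L/R = 5.431e+05·0.00339/20 = 92.06.
Step 4 — Bandwidth: Δω = ω₀/Q = 5900 rad/s; BW = Δω/(2π) = 939 Hz.

(a) f₀ = 8.644e+04 Hz  (b) Q = 92.06  (c) BW = 939 Hz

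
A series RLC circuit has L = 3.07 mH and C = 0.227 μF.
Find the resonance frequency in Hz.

Step 1 — Resonance condition Im(Z)=0 gives ω₀ = 1/√(LC).
Step 2 — ω₀ = 1/√(0.00307·2.27e-07) = 3.788e+04 rad/s.
Step 3 — f₀ = ω₀/(2π) = 6029 Hz.

f₀ = 6029 Hz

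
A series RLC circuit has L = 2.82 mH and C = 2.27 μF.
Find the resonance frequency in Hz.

Step 1 — Resonance condition Im(Z)=0 gives ω₀ = 1/√(LC).
Step 2 — ω₀ = 1/√(0.00282·2.27e-06) = 1.25e+04 rad/s.
Step 3 — f₀ = ω₀/(2π) = 1989 Hz.

f₀ = 1989 Hz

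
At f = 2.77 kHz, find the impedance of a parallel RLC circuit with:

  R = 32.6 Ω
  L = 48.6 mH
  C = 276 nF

Step 1 — Angular frequency: ω = 2π·f = 2π·2770 = 1.74e+04 rad/s.
Step 2 — Component impedances:
  R: Z = R = 32.6 Ω
  L: Z = jωL = j·1.74e+04·0.0486 = 0 + j845.9 Ω
  C: Z = 1/(jωC) = -j/(ω·C) = 0 - j208.2 Ω
Step 3 — Parallel combination: 1/Z_total = 1/R + 1/L + 1/C; Z_total = 32.15 - j3.796 Ω = 32.38∠-6.7° Ω.

Z = 32.15 - j3.796 Ω = 32.38∠-6.7° Ω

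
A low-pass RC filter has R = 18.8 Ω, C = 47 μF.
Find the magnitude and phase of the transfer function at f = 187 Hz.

Step 1 — Angular frequency: ω = 2π·187 = 1175 rad/s.
Step 2 — Transfer function: H(jω) = 1/(1 + jωRC).
Step 3 — Denominator: 1 + jωRC = 1 + j·1175·18.8·4.7e-05 = 1 + j1.038.
Step 4 — H = 0.4813 - j0.4996.
Step 5 — Magnitude: |H| = 0.6937 (-3.2 dB); phase: φ = -46.1°.

|H| = 0.6937 (-3.2 dB), φ = -46.1°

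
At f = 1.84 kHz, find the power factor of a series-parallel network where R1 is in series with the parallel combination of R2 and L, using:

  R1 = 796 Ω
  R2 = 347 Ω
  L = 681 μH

Step 1 — Angular frequency: ω = 2π·f = 2π·1840 = 1.156e+04 rad/s.
Step 2 — Component impedances:
  R1: Z = R = 796 Ω
  R2: Z = R = 347 Ω
  L: Z = jωL = j·1.156e+04·0.000681 = 0 + j7.873 Ω
Step 3 — Parallel branch: R2 || L = 1/(1/R2 + 1/L) = 0.1785 + j7.869 Ω.
Step 4 — Series with R1: Z_total = R1 + (R2 || L) = 796.2 + j7.869 Ω = 796.2∠0.6° Ω.
Step 5 — Power factor: PF = cos(φ) = Re(Z)/|Z| = 796.2/796.2 = 1.
Step 6 — Type: Im(Z) = 7.869 ⇒ lagging (phase φ = 0.6°).

PF = 1 (lagging, φ = 0.6°)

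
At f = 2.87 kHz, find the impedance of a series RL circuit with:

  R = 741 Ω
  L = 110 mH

Step 1 — Angular frequency: ω = 2π·f = 2π·2870 = 1.803e+04 rad/s.
Step 2 — Component impedances:
  R: Z = R = 741 Ω
  L: Z = jωL = j·1.803e+04·0.11 = 0 + j1984 Ω
Step 3 — Series combination: Z_total = R + L = 741 + j1984 Ω = 2117∠69.5° Ω.

Z = 741 + j1984 Ω = 2117∠69.5° Ω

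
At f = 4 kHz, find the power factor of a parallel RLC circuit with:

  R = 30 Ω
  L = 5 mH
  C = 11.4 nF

Step 1 — Angular frequency: ω = 2π·f = 2π·4000 = 2.513e+04 rad/s.
Step 2 — Component impedances:
  R: Z = R = 30 Ω
  L: Z = jωL = j·2.513e+04·0.005 = 0 + j125.7 Ω
  C: Z = 1/(jωC) = -j/(ω·C) = 0 - j3490 Ω
Step 3 — Parallel combination: 1/Z_total = 1/R + 1/L + 1/C; Z_total = 28.49 + j6.557 Ω = 29.24∠13.0° Ω.
Step 4 — Power factor: PF = cos(φ) = Re(Z)/|Z| = 28.491/29.236 = 0.9745.
Step 5 — Type: Im(Z) = 6.557 ⇒ lagging (phase φ = 13.0°).

PF = 0.9745 (lagging, φ = 13.0°)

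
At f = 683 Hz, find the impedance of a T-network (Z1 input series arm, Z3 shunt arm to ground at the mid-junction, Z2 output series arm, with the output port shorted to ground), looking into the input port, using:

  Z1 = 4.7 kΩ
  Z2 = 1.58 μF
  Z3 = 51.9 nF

Step 1 — Angular frequency: ω = 2π·f = 2π·683 = 4291 rad/s.
Step 2 — Component impedances:
  Z1: Z = R = 4700 Ω
  Z2: Z = 1/(jωC) = -j/(ω·C) = 0 - j147.5 Ω
  Z3: Z = 1/(jωC) = -j/(ω·C) = 0 - j4490 Ω
Step 3 — With the output port shorted to ground, the output series arm Z2 runs from the junction to ground; the shunt arm Z3 also runs from the junction to ground. They appear in parallel: Z3 || Z2 = 0 - j142.8 Ω.
Step 4 — Series with input arm Z1: Z_in = Z1 + (Z3 || Z2) = 4700 - j142.8 Ω = 4702∠-1.7° Ω.

Z = 4700 - j142.8 Ω = 4702∠-1.7° Ω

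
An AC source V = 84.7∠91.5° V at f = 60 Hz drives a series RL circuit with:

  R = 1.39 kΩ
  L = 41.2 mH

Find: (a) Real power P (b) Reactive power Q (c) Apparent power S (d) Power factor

Step 1 — Angular frequency: ω = 2π·f = 2π·60 = 377 rad/s.
Step 2 — Component impedances:
  R: Z = R = 1390 Ω
  L: Z = jωL = j·377·0.0412 = 0 + j15.53 Ω
Step 3 — Series combination: Z_total = R + L = 1390 + j15.53 Ω = 1390∠0.6° Ω.
Step 4 — Source phasor: V = 84.7∠91.5° V = -2.217 + j84.67 V.
Step 5 — Current: I = V / Z = -0.0009143 + j0.06092 A = 0.06093∠90.9° A.
Step 6 — Complex power: S = V·I* = 5.161 + j0.05766 VA.
Step 7 — Real power: P = Re(S) = 5.161 W.
Step 8 — Reactive power: Q = Im(S) = 0.05766 VAR.
Step 9 — Apparent power: |S| = 5.161 VA.
Step 10 — Power factor: PF = P/|S| = 0.9999 (lagging).

(a) P = 5.161 W  (b) Q = 0.05766 VAR  (c) S = 5.161 VA  (d) PF = 0.9999 (lagging)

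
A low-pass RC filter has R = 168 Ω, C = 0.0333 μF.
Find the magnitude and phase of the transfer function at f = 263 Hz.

Step 1 — Angular frequency: ω = 2π·263 = 1652 rad/s.
Step 2 — Transfer function: H(jω) = 1/(1 + jωRC).
Step 3 — Denominator: 1 + jωRC = 1 + j·1652·168·3.33e-08 = 1 + j0.009245.
Step 4 — H = 0.9999 - j0.009244.
Step 5 — Magnitude: |H| = 1 (-0.0 dB); phase: φ = -0.5°.

|H| = 1 (-0.0 dB), φ = -0.5°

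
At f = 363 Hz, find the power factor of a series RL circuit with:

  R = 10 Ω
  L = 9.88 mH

Step 1 — Angular frequency: ω = 2π·f = 2π·363 = 2281 rad/s.
Step 2 — Component impedances:
  R: Z = R = 10 Ω
  L: Z = jωL = j·2281·0.00988 = 0 + j22.53 Ω
Step 3 — Series combination: Z_total = R + L = 10 + j22.53 Ω = 24.65∠66.1° Ω.
Step 4 — Power factor: PF = cos(φ) = Re(Z)/|Z| = 10/24.653 = 0.4056.
Step 5 — Type: Im(Z) = 22.53 ⇒ lagging (phase φ = 66.1°).

PF = 0.4056 (lagging, φ = 66.1°)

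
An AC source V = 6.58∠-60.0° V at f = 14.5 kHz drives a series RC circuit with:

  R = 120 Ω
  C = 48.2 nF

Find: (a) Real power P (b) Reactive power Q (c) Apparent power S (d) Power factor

Step 1 — Angular frequency: ω = 2π·f = 2π·1.45e+04 = 9.111e+04 rad/s.
Step 2 — Component impedances:
  R: Z = R = 120 Ω
  C: Z = 1/(jωC) = -j/(ω·C) = 0 - j227.7 Ω
Step 3 — Series combination: Z_total = R + C = 120 - j227.7 Ω = 257.4∠-62.2° Ω.
Step 4 — Source phasor: V = 6.58∠-60.0° V = 3.29 - j5.698 V.
Step 5 — Current: I = V / Z = 0.02554 + j0.0009869 A = 0.02556∠2.2° A.
Step 6 — Complex power: S = V·I* = 0.07841 - j0.1488 VA.
Step 7 — Real power: P = Re(S) = 0.07841 W.
Step 8 — Reactive power: Q = Im(S) = -0.1488 VAR.
Step 9 — Apparent power: |S| = 0.1682 VA.
Step 10 — Power factor: PF = P/|S| = 0.4662 (leading).

(a) P = 0.07841 W  (b) Q = -0.1488 VAR  (c) S = 0.1682 VA  (d) PF = 0.4662 (leading)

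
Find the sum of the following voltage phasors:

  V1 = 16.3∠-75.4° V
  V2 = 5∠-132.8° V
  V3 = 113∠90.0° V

Step 1 — Convert each phasor to rectangular form:
  V1 = 16.3·(cos(-75.4°) + j·sin(-75.4°)) = 4.109 - j15.77 V
  V2 = 5·(cos(-132.8°) + j·sin(-132.8°)) = -3.397 - j3.669 V
  V3 = 113·(cos(90.0°) + j·sin(90.0°)) = 0 + j113 V
Step 2 — Sum components: V_total = 0.7115 + j93.56 V.
Step 3 — Convert to polar: |V_total| = 93.56 V, ∠V_total = 89.6°.

V_total = 93.56∠89.6° V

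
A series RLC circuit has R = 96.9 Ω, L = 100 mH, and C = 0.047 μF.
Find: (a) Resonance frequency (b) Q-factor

Step 1 — Resonance condition Im(Z)=0 gives ω₀ = 1/√(LC).
Step 2 — ω₀ = 1/√(0.1·4.7e-08) = 1.459e+04 rad/s.
Step 3 — f₀ = ω₀/(2π) = 2322 Hz.
Step 4 — Series Q: Q = ω₀L/R = 1.459e+04·0.1/96.9 = 15.05.

(a) f₀ = 2322 Hz  (b) Q = 15.05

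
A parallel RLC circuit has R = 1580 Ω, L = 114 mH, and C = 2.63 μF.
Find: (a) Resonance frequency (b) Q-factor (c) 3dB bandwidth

Step 1 — Resonance: ω₀ = 1/√(LC) = 1/√(0.114·2.63e-06) = 1826 rad/s.
Step 2 — f₀ = ω₀/(2π) = 290.7 Hz.
Step 3 — Parallel Q: Q = R/(ω₀L) = 1580/(1826·0.114) = 7.589.
Step 4 — Bandwidth: Δω = ω₀/Q = 240.7 rad/s; BW = Δω/(2π) = 38.3 Hz.

(a) f₀ = 290.7 Hz  (b) Q = 7.589  (c) BW = 38.3 Hz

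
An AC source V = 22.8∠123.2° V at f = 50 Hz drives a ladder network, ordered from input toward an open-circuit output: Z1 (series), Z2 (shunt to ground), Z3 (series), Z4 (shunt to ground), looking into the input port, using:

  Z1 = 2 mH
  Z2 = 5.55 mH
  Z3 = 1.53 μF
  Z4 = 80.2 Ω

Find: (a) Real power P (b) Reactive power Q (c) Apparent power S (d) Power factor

Step 1 — Angular frequency: ω = 2π·f = 2π·50 = 314.2 rad/s.
Step 2 — Component impedances:
  Z1: Z = jωL = j·314.2·0.002 = 0 + j0.6283 Ω
  Z2: Z = jωL = j·314.2·0.00555 = 0 + j1.744 Ω
  Z3: Z = 1/(jωC) = -j/(ω·C) = 0 - j2080 Ω
  Z4: Z = R = 80.2 Ω
Step 3 — Ladder network (open output): work backward from the far end, alternating series and parallel combinations. Z_in = 5.634e-05 + j2.373 Ω = 2.373∠90.0° Ω.
Step 4 — Source phasor: V = 22.8∠123.2° V = -12.48 + j19.08 V.
Step 5 — Current: I = V / Z = 8.038 + j5.26 A = 9.607∠33.2° A.
Step 6 — Complex power: S = V·I* = 0.0052 + j219 VA.
Step 7 — Real power: P = Re(S) = 0.0052 W.
Step 8 — Reactive power: Q = Im(S) = 219 VAR.
Step 9 — Apparent power: |S| = 219 VA.
Step 10 — Power factor: PF = P/|S| = 2.374e-05 (lagging).

(a) P = 0.0052 W  (b) Q = 219 VAR  (c) S = 219 VA  (d) PF = 2.374e-05 (lagging)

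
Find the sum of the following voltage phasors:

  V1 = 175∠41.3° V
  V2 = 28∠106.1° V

Step 1 — Convert each phasor to rectangular form:
  V1 = 175·(cos(41.3°) + j·sin(41.3°)) = 131.5 + j115.5 V
  V2 = 28·(cos(106.1°) + j·sin(106.1°)) = -7.765 + j26.9 V
Step 2 — Sum components: V_total = 123.7 + j142.4 V.
Step 3 — Convert to polar: |V_total| = 188.6 V, ∠V_total = 49.0°.

V_total = 188.6∠49.0° V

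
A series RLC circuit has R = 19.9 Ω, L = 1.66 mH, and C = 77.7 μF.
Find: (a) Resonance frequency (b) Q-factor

Step 1 — Resonance condition Im(Z)=0 gives ω₀ = 1/√(LC).
Step 2 — ω₀ = 1/√(0.00166·7.77e-05) = 2784 rad/s.
Step 3 — f₀ = ω₀/(2π) = 443.2 Hz.
Step 4 — Series Q: Q = ω₀L/R = 2784·0.00166/19.9 = 0.2323.

(a) f₀ = 443.2 Hz  (b) Q = 0.2323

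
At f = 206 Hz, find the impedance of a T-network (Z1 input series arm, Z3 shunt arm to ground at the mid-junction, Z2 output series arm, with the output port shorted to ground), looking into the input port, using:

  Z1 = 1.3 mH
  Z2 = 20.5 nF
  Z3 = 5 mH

Step 1 — Angular frequency: ω = 2π·f = 2π·206 = 1294 rad/s.
Step 2 — Component impedances:
  Z1: Z = jωL = j·1294·0.0013 = 0 + j1.683 Ω
  Z2: Z = 1/(jωC) = -j/(ω·C) = 0 - j3.769e+04 Ω
  Z3: Z = jωL = j·1294·0.005 = 0 + j6.472 Ω
Step 3 — With the output port shorted to ground, the output series arm Z2 runs from the junction to ground; the shunt arm Z3 also runs from the junction to ground. They appear in parallel: Z3 || Z2 = 0 + j6.473 Ω.
Step 4 — Series with input arm Z1: Z_in = Z1 + (Z3 || Z2) = 0 + j8.155 Ω = 8.155∠90.0° Ω.

Z = 0 + j8.155 Ω = 8.155∠90.0° Ω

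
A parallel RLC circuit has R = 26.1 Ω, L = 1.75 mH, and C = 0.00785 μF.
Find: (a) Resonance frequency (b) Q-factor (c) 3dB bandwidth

Step 1 — Resonance: ω₀ = 1/√(LC) = 1/√(0.00175·7.85e-09) = 2.698e+05 rad/s.
Step 2 — f₀ = ω₀/(2π) = 4.294e+04 Hz.
Step 3 — Parallel Q: Q = R/(ω₀L) = 26.1/(2.698e+05·0.00175) = 0.05528.
Step 4 — Bandwidth: Δω = ω₀/Q = 4.881e+06 rad/s; BW = Δω/(2π) = 7.768e+05 Hz.

(a) f₀ = 4.294e+04 Hz  (b) Q = 0.05528  (c) BW = 7.768e+05 Hz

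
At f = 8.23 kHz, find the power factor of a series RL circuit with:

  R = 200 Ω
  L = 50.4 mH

Step 1 — Angular frequency: ω = 2π·f = 2π·8230 = 5.171e+04 rad/s.
Step 2 — Component impedances:
  R: Z = R = 200 Ω
  L: Z = jωL = j·5.171e+04·0.0504 = 0 + j2606 Ω
Step 3 — Series combination: Z_total = R + L = 200 + j2606 Ω = 2614∠85.6° Ω.
Step 4 — Power factor: PF = cos(φ) = Re(Z)/|Z| = 200/2614 = 0.07651.
Step 5 — Type: Im(Z) = 2606 ⇒ lagging (phase φ = 85.6°).

PF = 0.07651 (lagging, φ = 85.6°)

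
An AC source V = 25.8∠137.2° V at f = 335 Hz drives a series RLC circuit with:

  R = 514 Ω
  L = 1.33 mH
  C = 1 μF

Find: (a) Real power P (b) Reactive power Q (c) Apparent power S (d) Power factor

Step 1 — Angular frequency: ω = 2π·f = 2π·335 = 2105 rad/s.
Step 2 — Component impedances:
  R: Z = R = 514 Ω
  L: Z = jωL = j·2105·0.00133 = 0 + j2.799 Ω
  C: Z = 1/(jωC) = -j/(ω·C) = 0 - j475.1 Ω
Step 3 — Series combination: Z_total = R + L + C = 514 - j472.3 Ω = 698∠-42.6° Ω.
Step 4 — Source phasor: V = 25.8∠137.2° V = -18.93 + j17.53 V.
Step 5 — Current: I = V / Z = -0.03696 + j0.0001429 A = 0.03696∠179.8° A.
Step 6 — Complex power: S = V·I* = 0.7022 - j0.6452 VA.
Step 7 — Real power: P = Re(S) = 0.7022 W.
Step 8 — Reactive power: Q = Im(S) = -0.6452 VAR.
Step 9 — Apparent power: |S| = 0.9536 VA.
Step 10 — Power factor: PF = P/|S| = 0.7364 (leading).

(a) P = 0.7022 W  (b) Q = -0.6452 VAR  (c) S = 0.9536 VA  (d) PF = 0.7364 (leading)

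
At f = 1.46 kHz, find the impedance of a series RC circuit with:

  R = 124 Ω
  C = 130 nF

Step 1 — Angular frequency: ω = 2π·f = 2π·1460 = 9173 rad/s.
Step 2 — Component impedances:
  R: Z = R = 124 Ω
  C: Z = 1/(jωC) = -j/(ω·C) = 0 - j838.5 Ω
Step 3 — Series combination: Z_total = R + C = 124 - j838.5 Ω = 847.7∠-81.6° Ω.

Z = 124 - j838.5 Ω = 847.7∠-81.6° Ω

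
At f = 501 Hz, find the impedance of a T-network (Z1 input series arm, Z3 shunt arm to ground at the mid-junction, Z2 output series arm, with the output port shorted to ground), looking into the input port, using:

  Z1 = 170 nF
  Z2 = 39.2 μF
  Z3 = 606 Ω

Step 1 — Angular frequency: ω = 2π·f = 2π·501 = 3148 rad/s.
Step 2 — Component impedances:
  Z1: Z = 1/(jωC) = -j/(ω·C) = 0 - j1869 Ω
  Z2: Z = 1/(jωC) = -j/(ω·C) = 0 - j8.104 Ω
  Z3: Z = R = 606 Ω
Step 3 — With the output port shorted to ground, the output series arm Z2 runs from the junction to ground; the shunt arm Z3 also runs from the junction to ground. They appear in parallel: Z3 || Z2 = 0.1084 - j8.102 Ω.
Step 4 — Series with input arm Z1: Z_in = Z1 + (Z3 || Z2) = 0.1084 - j1877 Ω = 1877∠-90.0° Ω.

Z = 0.1084 - j1877 Ω = 1877∠-90.0° Ω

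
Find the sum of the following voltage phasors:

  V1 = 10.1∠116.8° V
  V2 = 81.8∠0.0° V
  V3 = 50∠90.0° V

Step 1 — Convert each phasor to rectangular form:
  V1 = 10.1·(cos(116.8°) + j·sin(116.8°)) = -4.554 + j9.015 V
  V2 = 81.8·(cos(0.0°) + j·sin(0.0°)) = 81.8 V
  V3 = 50·(cos(90.0°) + j·sin(90.0°)) = 0 + j50 V
Step 2 — Sum components: V_total = 77.25 + j59.02 V.
Step 3 — Convert to polar: |V_total| = 97.21 V, ∠V_total = 37.4°.

V_total = 97.21∠37.4° V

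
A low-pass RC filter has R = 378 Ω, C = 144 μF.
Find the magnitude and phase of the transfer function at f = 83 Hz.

Step 1 — Angular frequency: ω = 2π·83 = 521.5 rad/s.
Step 2 — Transfer function: H(jω) = 1/(1 + jωRC).
Step 3 — Denominator: 1 + jωRC = 1 + j·521.5·378·0.000144 = 1 + j28.39.
Step 4 — H = 0.001239 - j0.03518.
Step 5 — Magnitude: |H| = 0.03521 (-29.1 dB); phase: φ = -88.0°.

|H| = 0.03521 (-29.1 dB), φ = -88.0°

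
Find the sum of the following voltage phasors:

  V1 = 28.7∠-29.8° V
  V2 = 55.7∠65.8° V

Step 1 — Convert each phasor to rectangular form:
  V1 = 28.7·(cos(-29.8°) + j·sin(-29.8°)) = 24.9 - j14.26 V
  V2 = 55.7·(cos(65.8°) + j·sin(65.8°)) = 22.83 + j50.81 V
Step 2 — Sum components: V_total = 47.74 + j36.54 V.
Step 3 — Convert to polar: |V_total| = 60.12 V, ∠V_total = 37.4°.

V_total = 60.12∠37.4° V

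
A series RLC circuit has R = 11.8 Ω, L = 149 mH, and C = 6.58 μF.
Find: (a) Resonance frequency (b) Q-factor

Step 1 — Resonance condition Im(Z)=0 gives ω₀ = 1/√(LC).
Step 2 — ω₀ = 1/√(0.149·6.58e-06) = 1010 rad/s.
Step 3 — f₀ = ω₀/(2π) = 160.7 Hz.
Step 4 — Series Q: Q = ω₀L/R = 1010·0.149/11.8 = 12.75.

(a) f₀ = 160.7 Hz  (b) Q = 12.75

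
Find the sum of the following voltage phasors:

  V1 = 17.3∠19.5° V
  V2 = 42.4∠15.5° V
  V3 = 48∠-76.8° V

Step 1 — Convert each phasor to rectangular form:
  V1 = 17.3·(cos(19.5°) + j·sin(19.5°)) = 16.31 + j5.775 V
  V2 = 42.4·(cos(15.5°) + j·sin(15.5°)) = 40.86 + j11.33 V
  V3 = 48·(cos(-76.8°) + j·sin(-76.8°)) = 10.96 - j46.73 V
Step 2 — Sum components: V_total = 68.13 - j29.63 V.
Step 3 — Convert to polar: |V_total| = 74.29 V, ∠V_total = -23.5°.

V_total = 74.29∠-23.5° V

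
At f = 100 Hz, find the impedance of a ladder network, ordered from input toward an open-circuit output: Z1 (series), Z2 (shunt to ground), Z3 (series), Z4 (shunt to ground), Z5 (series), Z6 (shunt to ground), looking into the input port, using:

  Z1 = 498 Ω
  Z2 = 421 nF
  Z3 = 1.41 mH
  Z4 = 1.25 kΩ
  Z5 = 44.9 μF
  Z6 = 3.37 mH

Step 1 — Angular frequency: ω = 2π·f = 2π·100 = 628.3 rad/s.
Step 2 — Component impedances:
  Z1: Z = R = 498 Ω
  Z2: Z = 1/(jωC) = -j/(ω·C) = 0 - j3780 Ω
  Z3: Z = jωL = j·628.3·0.00141 = 0 + j0.8859 Ω
  Z4: Z = R = 1250 Ω
  Z5: Z = 1/(jωC) = -j/(ω·C) = 0 - j35.45 Ω
  Z6: Z = jωL = j·628.3·0.00337 = 0 + j2.117 Ω
Step 3 — Ladder network (open output): work backward from the far end, alternating series and parallel combinations. Z_in = 498.9 - j32.14 Ω = 499.9∠-3.7° Ω.

Z = 498.9 - j32.14 Ω = 499.9∠-3.7° Ω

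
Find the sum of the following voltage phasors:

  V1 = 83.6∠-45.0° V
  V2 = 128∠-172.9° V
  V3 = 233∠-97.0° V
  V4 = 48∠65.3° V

Step 1 — Convert each phasor to rectangular form:
  V1 = 83.6·(cos(-45.0°) + j·sin(-45.0°)) = 59.11 - j59.11 V
  V2 = 128·(cos(-172.9°) + j·sin(-172.9°)) = -127 - j15.82 V
  V3 = 233·(cos(-97.0°) + j·sin(-97.0°)) = -28.4 - j231.3 V
  V4 = 48·(cos(65.3°) + j·sin(65.3°)) = 20.06 + j43.61 V
Step 2 — Sum components: V_total = -76.24 - j262.6 V.
Step 3 — Convert to polar: |V_total| = 273.4 V, ∠V_total = -106.2°.

V_total = 273.4∠-106.2° V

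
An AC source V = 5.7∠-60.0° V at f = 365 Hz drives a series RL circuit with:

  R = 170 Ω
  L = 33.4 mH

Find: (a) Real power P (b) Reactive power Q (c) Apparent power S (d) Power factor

Step 1 — Angular frequency: ω = 2π·f = 2π·365 = 2293 rad/s.
Step 2 — Component impedances:
  R: Z = R = 170 Ω
  L: Z = jωL = j·2293·0.0334 = 0 + j76.6 Ω
Step 3 — Series combination: Z_total = R + L = 170 + j76.6 Ω = 186.5∠24.3° Ω.
Step 4 — Source phasor: V = 5.7∠-60.0° V = 2.85 - j4.936 V.
Step 5 — Current: I = V / Z = 0.00306 - j0.03042 A = 0.03057∠-84.3° A.
Step 6 — Complex power: S = V·I* = 0.1589 + j0.07158 VA.
Step 7 — Real power: P = Re(S) = 0.1589 W.
Step 8 — Reactive power: Q = Im(S) = 0.07158 VAR.
Step 9 — Apparent power: |S| = 0.1742 VA.
Step 10 — Power factor: PF = P/|S| = 0.9117 (lagging).

(a) P = 0.1589 W  (b) Q = 0.07158 VAR  (c) S = 0.1742 VA  (d) PF = 0.9117 (lagging)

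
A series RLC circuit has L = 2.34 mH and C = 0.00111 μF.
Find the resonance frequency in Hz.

Step 1 — Resonance condition Im(Z)=0 gives ω₀ = 1/√(LC).
Step 2 — ω₀ = 1/√(0.00234·1.11e-09) = 6.205e+05 rad/s.
Step 3 — f₀ = ω₀/(2π) = 9.875e+04 Hz.

f₀ = 9.875e+04 Hz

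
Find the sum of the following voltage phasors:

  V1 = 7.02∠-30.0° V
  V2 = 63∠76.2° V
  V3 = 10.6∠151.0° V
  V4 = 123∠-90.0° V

Step 1 — Convert each phasor to rectangular form:
  V1 = 7.02·(cos(-30.0°) + j·sin(-30.0°)) = 6.079 - j3.51 V
  V2 = 63·(cos(76.2°) + j·sin(76.2°)) = 15.03 + j61.18 V
  V3 = 10.6·(cos(151.0°) + j·sin(151.0°)) = -9.271 + j5.139 V
  V4 = 123·(cos(-90.0°) + j·sin(-90.0°)) = 0 - j123 V
Step 2 — Sum components: V_total = 11.84 - j60.19 V.
Step 3 — Convert to polar: |V_total| = 61.34 V, ∠V_total = -78.9°.

V_total = 61.34∠-78.9° V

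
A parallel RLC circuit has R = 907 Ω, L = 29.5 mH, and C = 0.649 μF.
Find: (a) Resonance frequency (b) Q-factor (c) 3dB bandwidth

Step 1 — Resonance: ω₀ = 1/√(LC) = 1/√(0.0295·6.49e-07) = 7227 rad/s.
Step 2 — f₀ = ω₀/(2π) = 1150 Hz.
Step 3 — Parallel Q: Q = R/(ω₀L) = 907/(7227·0.0295) = 4.254.
Step 4 — Bandwidth: Δω = ω₀/Q = 1699 rad/s; BW = Δω/(2π) = 270.4 Hz.

(a) f₀ = 1150 Hz  (b) Q = 4.254  (c) BW = 270.4 Hz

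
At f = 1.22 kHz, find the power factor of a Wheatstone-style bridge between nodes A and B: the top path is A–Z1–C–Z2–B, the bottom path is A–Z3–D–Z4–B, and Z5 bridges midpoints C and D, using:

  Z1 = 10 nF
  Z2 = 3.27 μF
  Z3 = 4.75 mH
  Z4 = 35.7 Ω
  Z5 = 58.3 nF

Step 1 — Angular frequency: ω = 2π·f = 2π·1220 = 7665 rad/s.
Step 2 — Component impedances:
  Z1: Z = 1/(jωC) = -j/(ω·C) = 0 - j1.305e+04 Ω
  Z2: Z = 1/(jωC) = -j/(ω·C) = 0 - j39.89 Ω
  Z3: Z = jωL = j·7665·0.00475 = 0 + j36.41 Ω
  Z4: Z = R = 35.7 Ω
  Z5: Z = 1/(jωC) = -j/(ω·C) = 0 - j2238 Ω
Step 3 — Bridge requires nodal analysis (the Z5 bridge couples midpoints C and D, so the two paths cannot be reduced to a simple series/parallel combination). Setting node B to ground and injecting 1 A at node A, the 3-node admittance system at A, C, D solves to V_A = Z_AB = 35.88 + j35.86 Ω = 50.73∠45.0° Ω.
Step 4 — Power factor: PF = cos(φ) = Re(Z)/|Z| = 35.884/50.727 = 0.7074.
Step 5 — Type: Im(Z) = 35.86 ⇒ lagging (phase φ = 45.0°).

PF = 0.7074 (lagging, φ = 45.0°)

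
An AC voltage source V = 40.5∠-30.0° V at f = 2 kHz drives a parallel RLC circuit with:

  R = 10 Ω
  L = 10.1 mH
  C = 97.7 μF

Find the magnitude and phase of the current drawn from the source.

Step 1 — Angular frequency: ω = 2π·f = 2π·2000 = 1.257e+04 rad/s.
Step 2 — Component impedances:
  R: Z = R = 10 Ω
  L: Z = jωL = j·1.257e+04·0.0101 = 0 + j126.9 Ω
  C: Z = 1/(jωC) = -j/(ω·C) = 0 - j0.8145 Ω
Step 3 — Parallel combination: 1/Z_total = 1/R + 1/L + 1/C; Z_total = 0.06675 - j0.8143 Ω = 0.817∠-85.3° Ω.
Step 4 — Source phasor: V = 40.5∠-30.0° V = 35.07 - j20.25 V.
Step 5 — Ohm's law: I = V / Z_total = (35.07 - j20.25) / (0.06675 - j0.8143) = 28.21 + j40.76 A.
Step 6 — Convert to polar: |I| = 49.57 A, ∠I = 55.3°.

I = 49.57∠55.3° A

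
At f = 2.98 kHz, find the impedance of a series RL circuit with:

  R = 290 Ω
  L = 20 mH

Step 1 — Angular frequency: ω = 2π·f = 2π·2980 = 1.872e+04 rad/s.
Step 2 — Component impedances:
  R: Z = R = 290 Ω
  L: Z = jωL = j·1.872e+04·0.02 = 0 + j374.5 Ω
Step 3 — Series combination: Z_total = R + L = 290 + j374.5 Ω = 473.6∠52.2° Ω.

Z = 290 + j374.5 Ω = 473.6∠52.2° Ω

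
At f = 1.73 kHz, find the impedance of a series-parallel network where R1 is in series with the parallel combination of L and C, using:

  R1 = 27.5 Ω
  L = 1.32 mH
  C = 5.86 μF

Step 1 — Angular frequency: ω = 2π·f = 2π·1730 = 1.087e+04 rad/s.
Step 2 — Component impedances:
  R1: Z = R = 27.5 Ω
  L: Z = jωL = j·1.087e+04·0.00132 = 0 + j14.35 Ω
  C: Z = 1/(jωC) = -j/(ω·C) = 0 - j15.7 Ω
Step 3 — Parallel branch: L || C = 1/(1/L + 1/C) = 0 + j166.7 Ω.
Step 4 — Series with R1: Z_total = R1 + (L || C) = 27.5 + j166.7 Ω = 169∠80.6° Ω.

Z = 27.5 + j166.7 Ω = 169∠80.6° Ω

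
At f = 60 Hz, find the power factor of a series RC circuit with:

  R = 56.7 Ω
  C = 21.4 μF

Step 1 — Angular frequency: ω = 2π·f = 2π·60 = 377 rad/s.
Step 2 — Component impedances:
  R: Z = R = 56.7 Ω
  C: Z = 1/(jωC) = -j/(ω·C) = 0 - j124 Ω
Step 3 — Series combination: Z_total = R + C = 56.7 - j124 Ω = 136.3∠-65.4° Ω.
Step 4 — Power factor: PF = cos(φ) = Re(Z)/|Z| = 56.7/136.3 = 0.416.
Step 5 — Type: Im(Z) = -124 ⇒ leading (phase φ = -65.4°).

PF = 0.416 (leading, φ = -65.4°)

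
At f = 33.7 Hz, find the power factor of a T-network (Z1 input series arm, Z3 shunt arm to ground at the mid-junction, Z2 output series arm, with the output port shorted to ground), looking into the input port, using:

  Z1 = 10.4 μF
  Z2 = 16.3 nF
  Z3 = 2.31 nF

Step 1 — Angular frequency: ω = 2π·f = 2π·33.7 = 211.7 rad/s.
Step 2 — Component impedances:
  Z1: Z = 1/(jωC) = -j/(ω·C) = 0 - j454.1 Ω
  Z2: Z = 1/(jωC) = -j/(ω·C) = 0 - j2.897e+05 Ω
  Z3: Z = 1/(jωC) = -j/(ω·C) = 0 - j2.044e+06 Ω
Step 3 — With the output port shorted to ground, the output series arm Z2 runs from the junction to ground; the shunt arm Z3 also runs from the junction to ground. They appear in parallel: Z3 || Z2 = 0 - j2.538e+05 Ω.
Step 4 — Series with input arm Z1: Z_in = Z1 + (Z3 || Z2) = 0 - j2.542e+05 Ω = 2.542e+05∠-90.0° Ω.
Step 5 — Power factor: PF = cos(φ) = Re(Z)/|Z| = 0/2.542e+05 = 0.
Step 6 — Type: Im(Z) = -2.542e+05 ⇒ leading (phase φ = -90.0°).

PF = 0 (leading, φ = -90.0°)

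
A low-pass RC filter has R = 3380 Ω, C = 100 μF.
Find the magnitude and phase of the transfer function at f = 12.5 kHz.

Step 1 — Angular frequency: ω = 2π·1.25e+04 = 7.854e+04 rad/s.
Step 2 — Transfer function: H(jω) = 1/(1 + jωRC).
Step 3 — Denominator: 1 + jωRC = 1 + j·7.854e+04·3380·0.0001 = 1 + j2.655e+04.
Step 4 — H = 1.419e-09 - j3.767e-05.
Step 5 — Magnitude: |H| = 3.767e-05 (-88.5 dB); phase: φ = -90.0°.

|H| = 3.767e-05 (-88.5 dB), φ = -90.0°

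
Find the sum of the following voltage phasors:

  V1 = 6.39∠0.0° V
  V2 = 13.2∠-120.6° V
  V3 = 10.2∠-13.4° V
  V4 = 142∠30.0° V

Step 1 — Convert each phasor to rectangular form:
  V1 = 6.39·(cos(0.0°) + j·sin(0.0°)) = 6.39 V
  V2 = 13.2·(cos(-120.6°) + j·sin(-120.6°)) = -6.719 - j11.36 V
  V3 = 10.2·(cos(-13.4°) + j·sin(-13.4°)) = 9.922 - j2.364 V
  V4 = 142·(cos(30.0°) + j·sin(30.0°)) = 123 + j71 V
Step 2 — Sum components: V_total = 132.6 + j57.27 V.
Step 3 — Convert to polar: |V_total| = 144.4 V, ∠V_total = 23.4°.

V_total = 144.4∠23.4° V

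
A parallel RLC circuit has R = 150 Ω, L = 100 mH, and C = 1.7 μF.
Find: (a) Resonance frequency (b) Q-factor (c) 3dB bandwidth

Step 1 — Resonance: ω₀ = 1/√(LC) = 1/√(0.1·1.7e-06) = 2425 rad/s.
Step 2 — f₀ = ω₀/(2π) = 386 Hz.
Step 3 — Parallel Q: Q = R/(ω₀L) = 150/(2425·0.1) = 0.6185.
Step 4 — Bandwidth: Δω = ω₀/Q = 3922 rad/s; BW = Δω/(2π) = 624.1 Hz.

(a) f₀ = 386 Hz  (b) Q = 0.6185  (c) BW = 624.1 Hz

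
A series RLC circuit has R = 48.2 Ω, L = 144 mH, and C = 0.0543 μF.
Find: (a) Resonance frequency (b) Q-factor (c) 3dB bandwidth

Step 1 — Resonance: ω₀ = 1/√(LC) = 1/√(0.144·5.43e-08) = 1.131e+04 rad/s.
Step 2 — f₀ = ω₀/(2π) = 1800 Hz.
Step 3 — Series Q: Q = ω₀L/R = 1.131e+04·0.144/48.2 = 33.79.
Step 4 — Bandwidth: Δω = ω₀/Q = 334.7 rad/s; BW = Δω/(2π) = 53.27 Hz.

(a) f₀ = 1800 Hz  (b) Q = 33.79  (c) BW = 53.27 Hz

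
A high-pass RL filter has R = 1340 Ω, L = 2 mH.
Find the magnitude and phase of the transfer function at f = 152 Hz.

Step 1 — Angular frequency: ω = 2π·152 = 955 rad/s.
Step 2 — Transfer function: H(jω) = jωL/(R + jωL).
Step 3 — Numerator jωL = j·1.91; denominator R + jωL = 1340 + j1.91.
Step 4 — H = 2.032e-06 + j0.001425.
Step 5 — Magnitude: |H| = 0.001425 (-56.9 dB); phase: φ = 89.9°.

|H| = 0.001425 (-56.9 dB), φ = 89.9°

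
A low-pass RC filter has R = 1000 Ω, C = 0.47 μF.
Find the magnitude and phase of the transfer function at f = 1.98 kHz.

Step 1 — Angular frequency: ω = 2π·1980 = 1.244e+04 rad/s.
Step 2 — Transfer function: H(jω) = 1/(1 + jωRC).
Step 3 — Denominator: 1 + jωRC = 1 + j·1.244e+04·1000·4.7e-07 = 1 + j5.847.
Step 4 — H = 0.02842 - j0.1662.
Step 5 — Magnitude: |H| = 0.1686 (-15.5 dB); phase: φ = -80.3°.

|H| = 0.1686 (-15.5 dB), φ = -80.3°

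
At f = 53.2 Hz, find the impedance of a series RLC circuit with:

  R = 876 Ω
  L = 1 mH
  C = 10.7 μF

Step 1 — Angular frequency: ω = 2π·f = 2π·53.2 = 334.3 rad/s.
Step 2 — Component impedances:
  R: Z = R = 876 Ω
  L: Z = jωL = j·334.3·0.001 = 0 + j0.3343 Ω
  C: Z = 1/(jωC) = -j/(ω·C) = 0 - j279.6 Ω
Step 3 — Series combination: Z_total = R + L + C = 876 - j279.3 Ω = 919.4∠-17.7° Ω.

Z = 876 - j279.3 Ω = 919.4∠-17.7° Ω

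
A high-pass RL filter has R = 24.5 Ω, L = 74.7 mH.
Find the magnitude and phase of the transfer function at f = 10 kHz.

Step 1 — Angular frequency: ω = 2π·1e+04 = 6.283e+04 rad/s.
Step 2 — Transfer function: H(jω) = jωL/(R + jωL).
Step 3 — Numerator jωL = j·4694; denominator R + jωL = 24.5 + j4694.
Step 4 — H = 1 + j0.00522.
Step 5 — Magnitude: |H| = 1 (-0.0 dB); phase: φ = 0.3°.

|H| = 1 (-0.0 dB), φ = 0.3°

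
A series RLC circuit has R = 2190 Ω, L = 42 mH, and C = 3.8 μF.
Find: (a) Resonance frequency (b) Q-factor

Step 1 — Resonance condition Im(Z)=0 gives ω₀ = 1/√(LC).
Step 2 — ω₀ = 1/√(0.042·3.8e-06) = 2503 rad/s.
Step 3 — f₀ = ω₀/(2π) = 398.4 Hz.
Step 4 — Series Q: Q = ω₀L/R = 2503·0.042/2190 = 0.04801.

(a) f₀ = 398.4 Hz  (b) Q = 0.04801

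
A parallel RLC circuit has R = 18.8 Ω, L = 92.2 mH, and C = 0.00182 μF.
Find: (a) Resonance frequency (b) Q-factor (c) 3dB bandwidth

Step 1 — Resonance: ω₀ = 1/√(LC) = 1/√(0.0922·1.82e-09) = 7.72e+04 rad/s.
Step 2 — f₀ = ω₀/(2π) = 1.229e+04 Hz.
Step 3 — Parallel Q: Q = R/(ω₀L) = 18.8/(7.72e+04·0.0922) = 0.002641.
Step 4 — Bandwidth: Δω = ω₀/Q = 2.923e+07 rad/s; BW = Δω/(2π) = 4.651e+06 Hz.

(a) f₀ = 1.229e+04 Hz  (b) Q = 0.002641  (c) BW = 4.651e+06 Hz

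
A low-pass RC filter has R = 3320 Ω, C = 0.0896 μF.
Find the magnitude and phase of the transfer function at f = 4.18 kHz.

Step 1 — Angular frequency: ω = 2π·4180 = 2.626e+04 rad/s.
Step 2 — Transfer function: H(jω) = 1/(1 + jωRC).
Step 3 — Denominator: 1 + jωRC = 1 + j·2.626e+04·3320·8.96e-08 = 1 + j7.813.
Step 4 — H = 0.01612 - j0.1259.
Step 5 — Magnitude: |H| = 0.127 (-17.9 dB); phase: φ = -82.7°.

|H| = 0.127 (-17.9 dB), φ = -82.7°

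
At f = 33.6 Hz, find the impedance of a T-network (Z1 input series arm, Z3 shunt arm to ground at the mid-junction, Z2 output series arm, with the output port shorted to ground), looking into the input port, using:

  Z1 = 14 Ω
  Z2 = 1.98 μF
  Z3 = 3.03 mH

Step 1 — Angular frequency: ω = 2π·f = 2π·33.6 = 211.1 rad/s.
Step 2 — Component impedances:
  Z1: Z = R = 14 Ω
  Z2: Z = 1/(jωC) = -j/(ω·C) = 0 - j2392 Ω
  Z3: Z = jωL = j·211.1·0.00303 = 0 + j0.6397 Ω
Step 3 — With the output port shorted to ground, the output series arm Z2 runs from the junction to ground; the shunt arm Z3 also runs from the junction to ground. They appear in parallel: Z3 || Z2 = 0 + j0.6398 Ω.
Step 4 — Series with input arm Z1: Z_in = Z1 + (Z3 || Z2) = 14 + j0.6398 Ω = 14.01∠2.6° Ω.

Z = 14 + j0.6398 Ω = 14.01∠2.6° Ω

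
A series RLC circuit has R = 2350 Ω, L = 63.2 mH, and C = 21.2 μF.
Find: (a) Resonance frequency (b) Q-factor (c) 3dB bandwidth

Step 1 — Resonance condition Im(Z)=0 gives ω₀ = 1/√(LC).
Step 2 — ω₀ = 1/√(0.0632·2.12e-05) = 863.9 rad/s.
Step 3 — f₀ = ω₀/(2π) = 137.5 Hz.
Step 4 — Series Q: Q = ω₀L/R = 863.9·0.0632/2350 = 0.02323.
Step 5 — 3dB bandwidth: Δω = ω₀/Q = 3.718e+04 rad/s; BW = Δω/(2π) = 5918 Hz.

(a) f₀ = 137.5 Hz  (b) Q = 0.02323  (c) BW = 5918 Hz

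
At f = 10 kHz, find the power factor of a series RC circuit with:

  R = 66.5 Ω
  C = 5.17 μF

Step 1 — Angular frequency: ω = 2π·f = 2π·1e+04 = 6.283e+04 rad/s.
Step 2 — Component impedances:
  R: Z = R = 66.5 Ω
  C: Z = 1/(jωC) = -j/(ω·C) = 0 - j3.078 Ω
Step 3 — Series combination: Z_total = R + C = 66.5 - j3.078 Ω = 66.57∠-2.7° Ω.
Step 4 — Power factor: PF = cos(φ) = Re(Z)/|Z| = 66.5/66.57 = 0.9989.
Step 5 — Type: Im(Z) = -3.078 ⇒ leading (phase φ = -2.7°).

PF = 0.9989 (leading, φ = -2.7°)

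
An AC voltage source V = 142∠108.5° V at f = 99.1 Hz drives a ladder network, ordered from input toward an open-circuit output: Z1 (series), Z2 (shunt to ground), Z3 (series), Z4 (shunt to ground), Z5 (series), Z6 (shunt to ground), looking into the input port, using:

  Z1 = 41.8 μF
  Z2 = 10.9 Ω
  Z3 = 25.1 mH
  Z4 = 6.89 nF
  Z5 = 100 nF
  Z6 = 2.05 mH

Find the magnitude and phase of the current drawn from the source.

Step 1 — Angular frequency: ω = 2π·f = 2π·99.1 = 622.7 rad/s.
Step 2 — Component impedances:
  Z1: Z = 1/(jωC) = -j/(ω·C) = 0 - j38.42 Ω
  Z2: Z = R = 10.9 Ω
  Z3: Z = jωL = j·622.7·0.0251 = 0 + j15.63 Ω
  Z4: Z = 1/(jωC) = -j/(ω·C) = 0 - j2.331e+05 Ω
  Z5: Z = 1/(jωC) = -j/(ω·C) = 0 - j1.606e+04 Ω
  Z6: Z = jωL = j·622.7·0.00205 = 0 + j1.276 Ω
Step 3 — Ladder network (open output): work backward from the far end, alternating series and parallel combinations. Z_in = 10.9 - j38.43 Ω = 39.94∠-74.2° Ω.
Step 4 — Source phasor: V = 142∠108.5° V = -45.06 + j134.7 V.
Step 5 — Ohm's law: I = V / Z_total = (-45.06 + j134.7) / (10.9 - j38.43) = -3.551 - j0.1653 A.
Step 6 — Convert to polar: |I| = 3.555 A, ∠I = -177.3°.

I = 3.555∠-177.3° A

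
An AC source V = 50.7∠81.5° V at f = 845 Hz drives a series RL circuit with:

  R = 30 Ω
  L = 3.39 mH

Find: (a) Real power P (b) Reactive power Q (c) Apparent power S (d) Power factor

Step 1 — Angular frequency: ω = 2π·f = 2π·845 = 5309 rad/s.
Step 2 — Component impedances:
  R: Z = R = 30 Ω
  L: Z = jωL = j·5309·0.00339 = 0 + j18 Ω
Step 3 — Series combination: Z_total = R + L = 30 + j18 Ω = 34.98∠31.0° Ω.
Step 4 — Source phasor: V = 50.7∠81.5° V = 7.494 + j50.14 V.
Step 5 — Current: I = V / Z = 0.9211 + j1.119 A = 1.449∠50.5° A.
Step 6 — Complex power: S = V·I* = 63 + j37.8 VA.
Step 7 — Real power: P = Re(S) = 63 W.
Step 8 — Reactive power: Q = Im(S) = 37.8 VAR.
Step 9 — Apparent power: |S| = 73.47 VA.
Step 10 — Power factor: PF = P/|S| = 0.8575 (lagging).

(a) P = 63 W  (b) Q = 37.8 VAR  (c) S = 73.47 VA  (d) PF = 0.8575 (lagging)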